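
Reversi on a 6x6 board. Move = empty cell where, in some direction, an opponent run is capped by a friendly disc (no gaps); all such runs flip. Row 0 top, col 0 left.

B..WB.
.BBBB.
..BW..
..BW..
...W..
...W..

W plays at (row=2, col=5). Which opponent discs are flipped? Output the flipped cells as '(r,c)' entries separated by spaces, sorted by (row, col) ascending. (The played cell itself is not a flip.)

Dir NW: opp run (1,4) capped by W -> flip
Dir N: first cell '.' (not opp) -> no flip
Dir NE: edge -> no flip
Dir W: first cell '.' (not opp) -> no flip
Dir E: edge -> no flip
Dir SW: first cell '.' (not opp) -> no flip
Dir S: first cell '.' (not opp) -> no flip
Dir SE: edge -> no flip

Answer: (1,4)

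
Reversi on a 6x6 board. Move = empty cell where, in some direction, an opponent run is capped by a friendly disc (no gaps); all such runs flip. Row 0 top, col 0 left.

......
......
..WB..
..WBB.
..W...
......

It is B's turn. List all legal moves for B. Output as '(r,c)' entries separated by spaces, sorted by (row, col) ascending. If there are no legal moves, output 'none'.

Answer: (1,1) (2,1) (3,1) (4,1) (5,1)

Derivation:
(1,1): flips 1 -> legal
(1,2): no bracket -> illegal
(1,3): no bracket -> illegal
(2,1): flips 1 -> legal
(3,1): flips 1 -> legal
(4,1): flips 1 -> legal
(4,3): no bracket -> illegal
(5,1): flips 1 -> legal
(5,2): no bracket -> illegal
(5,3): no bracket -> illegal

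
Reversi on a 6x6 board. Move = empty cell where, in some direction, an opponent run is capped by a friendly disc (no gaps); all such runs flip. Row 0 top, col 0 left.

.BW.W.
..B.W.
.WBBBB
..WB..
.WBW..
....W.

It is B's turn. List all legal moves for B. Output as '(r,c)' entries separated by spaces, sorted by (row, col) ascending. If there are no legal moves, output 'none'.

(0,3): flips 2 -> legal
(0,5): flips 1 -> legal
(1,0): no bracket -> illegal
(1,1): no bracket -> illegal
(1,3): no bracket -> illegal
(1,5): no bracket -> illegal
(2,0): flips 1 -> legal
(3,0): flips 1 -> legal
(3,1): flips 1 -> legal
(3,4): no bracket -> illegal
(4,0): flips 1 -> legal
(4,4): flips 1 -> legal
(4,5): no bracket -> illegal
(5,0): flips 2 -> legal
(5,1): no bracket -> illegal
(5,2): no bracket -> illegal
(5,3): flips 1 -> legal
(5,5): no bracket -> illegal

Answer: (0,3) (0,5) (2,0) (3,0) (3,1) (4,0) (4,4) (5,0) (5,3)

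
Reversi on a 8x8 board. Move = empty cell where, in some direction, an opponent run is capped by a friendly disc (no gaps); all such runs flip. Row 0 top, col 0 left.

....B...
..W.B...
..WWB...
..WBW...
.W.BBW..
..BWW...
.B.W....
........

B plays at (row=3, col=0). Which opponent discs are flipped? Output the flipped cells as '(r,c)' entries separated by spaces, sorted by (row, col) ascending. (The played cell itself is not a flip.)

Dir NW: edge -> no flip
Dir N: first cell '.' (not opp) -> no flip
Dir NE: first cell '.' (not opp) -> no flip
Dir W: edge -> no flip
Dir E: first cell '.' (not opp) -> no flip
Dir SW: edge -> no flip
Dir S: first cell '.' (not opp) -> no flip
Dir SE: opp run (4,1) capped by B -> flip

Answer: (4,1)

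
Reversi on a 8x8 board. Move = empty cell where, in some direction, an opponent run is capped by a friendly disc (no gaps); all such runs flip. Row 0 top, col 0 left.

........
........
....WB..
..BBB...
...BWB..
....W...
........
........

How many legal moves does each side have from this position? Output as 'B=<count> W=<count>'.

-- B to move --
(1,3): no bracket -> illegal
(1,4): flips 1 -> legal
(1,5): flips 1 -> legal
(2,3): flips 1 -> legal
(3,5): no bracket -> illegal
(5,3): no bracket -> illegal
(5,5): flips 1 -> legal
(6,3): flips 1 -> legal
(6,4): flips 2 -> legal
(6,5): flips 1 -> legal
B mobility = 7
-- W to move --
(1,4): no bracket -> illegal
(1,5): no bracket -> illegal
(1,6): no bracket -> illegal
(2,1): flips 2 -> legal
(2,2): flips 1 -> legal
(2,3): no bracket -> illegal
(2,6): flips 1 -> legal
(3,1): no bracket -> illegal
(3,5): no bracket -> illegal
(3,6): flips 1 -> legal
(4,1): no bracket -> illegal
(4,2): flips 2 -> legal
(4,6): flips 1 -> legal
(5,2): no bracket -> illegal
(5,3): no bracket -> illegal
(5,5): no bracket -> illegal
(5,6): no bracket -> illegal
W mobility = 6

Answer: B=7 W=6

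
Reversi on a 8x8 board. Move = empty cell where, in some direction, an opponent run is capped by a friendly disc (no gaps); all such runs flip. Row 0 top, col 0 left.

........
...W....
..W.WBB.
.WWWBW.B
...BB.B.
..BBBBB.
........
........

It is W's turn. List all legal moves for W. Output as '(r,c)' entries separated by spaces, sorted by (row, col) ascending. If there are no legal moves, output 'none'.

Answer: (1,5) (1,7) (2,7) (5,7) (6,2) (6,3) (6,4) (6,5) (6,6)

Derivation:
(1,4): no bracket -> illegal
(1,5): flips 1 -> legal
(1,6): no bracket -> illegal
(1,7): flips 1 -> legal
(2,3): no bracket -> illegal
(2,7): flips 2 -> legal
(3,6): no bracket -> illegal
(4,1): no bracket -> illegal
(4,2): no bracket -> illegal
(4,5): no bracket -> illegal
(4,7): no bracket -> illegal
(5,1): no bracket -> illegal
(5,7): flips 1 -> legal
(6,1): no bracket -> illegal
(6,2): flips 2 -> legal
(6,3): flips 2 -> legal
(6,4): flips 3 -> legal
(6,5): flips 2 -> legal
(6,6): flips 2 -> legal
(6,7): no bracket -> illegal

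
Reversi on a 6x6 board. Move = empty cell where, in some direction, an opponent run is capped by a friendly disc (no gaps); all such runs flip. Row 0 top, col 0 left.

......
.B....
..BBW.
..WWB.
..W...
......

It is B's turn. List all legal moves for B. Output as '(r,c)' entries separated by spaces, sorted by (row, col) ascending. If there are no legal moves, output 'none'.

(1,3): no bracket -> illegal
(1,4): flips 1 -> legal
(1,5): no bracket -> illegal
(2,1): no bracket -> illegal
(2,5): flips 1 -> legal
(3,1): flips 2 -> legal
(3,5): no bracket -> illegal
(4,1): flips 1 -> legal
(4,3): flips 1 -> legal
(4,4): flips 1 -> legal
(5,1): no bracket -> illegal
(5,2): flips 2 -> legal
(5,3): no bracket -> illegal

Answer: (1,4) (2,5) (3,1) (4,1) (4,3) (4,4) (5,2)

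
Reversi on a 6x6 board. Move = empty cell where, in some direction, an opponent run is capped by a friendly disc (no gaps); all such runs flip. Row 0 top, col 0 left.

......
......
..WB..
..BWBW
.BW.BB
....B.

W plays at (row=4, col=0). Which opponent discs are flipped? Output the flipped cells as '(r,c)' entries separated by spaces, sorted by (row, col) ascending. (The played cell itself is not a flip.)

Dir NW: edge -> no flip
Dir N: first cell '.' (not opp) -> no flip
Dir NE: first cell '.' (not opp) -> no flip
Dir W: edge -> no flip
Dir E: opp run (4,1) capped by W -> flip
Dir SW: edge -> no flip
Dir S: first cell '.' (not opp) -> no flip
Dir SE: first cell '.' (not opp) -> no flip

Answer: (4,1)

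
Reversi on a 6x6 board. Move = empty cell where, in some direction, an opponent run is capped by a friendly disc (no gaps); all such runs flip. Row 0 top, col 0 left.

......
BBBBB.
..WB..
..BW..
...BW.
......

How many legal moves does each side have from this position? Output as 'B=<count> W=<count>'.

-- B to move --
(2,1): flips 1 -> legal
(2,4): no bracket -> illegal
(3,1): flips 1 -> legal
(3,4): flips 1 -> legal
(3,5): no bracket -> illegal
(4,2): no bracket -> illegal
(4,5): flips 1 -> legal
(5,3): no bracket -> illegal
(5,4): no bracket -> illegal
(5,5): flips 3 -> legal
B mobility = 5
-- W to move --
(0,0): flips 1 -> legal
(0,1): no bracket -> illegal
(0,2): flips 1 -> legal
(0,3): flips 2 -> legal
(0,4): flips 1 -> legal
(0,5): no bracket -> illegal
(1,5): no bracket -> illegal
(2,0): no bracket -> illegal
(2,1): no bracket -> illegal
(2,4): flips 1 -> legal
(2,5): no bracket -> illegal
(3,1): flips 1 -> legal
(3,4): no bracket -> illegal
(4,1): no bracket -> illegal
(4,2): flips 2 -> legal
(5,2): no bracket -> illegal
(5,3): flips 1 -> legal
(5,4): no bracket -> illegal
W mobility = 8

Answer: B=5 W=8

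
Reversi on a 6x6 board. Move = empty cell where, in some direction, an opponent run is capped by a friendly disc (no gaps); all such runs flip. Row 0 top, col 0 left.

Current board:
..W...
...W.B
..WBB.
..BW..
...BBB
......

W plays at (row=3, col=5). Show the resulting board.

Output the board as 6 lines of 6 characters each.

Place W at (3,5); scan 8 dirs for brackets.
Dir NW: opp run (2,4) capped by W -> flip
Dir N: first cell '.' (not opp) -> no flip
Dir NE: edge -> no flip
Dir W: first cell '.' (not opp) -> no flip
Dir E: edge -> no flip
Dir SW: opp run (4,4), next='.' -> no flip
Dir S: opp run (4,5), next='.' -> no flip
Dir SE: edge -> no flip
All flips: (2,4)

Answer: ..W...
...W.B
..WBW.
..BW.W
...BBB
......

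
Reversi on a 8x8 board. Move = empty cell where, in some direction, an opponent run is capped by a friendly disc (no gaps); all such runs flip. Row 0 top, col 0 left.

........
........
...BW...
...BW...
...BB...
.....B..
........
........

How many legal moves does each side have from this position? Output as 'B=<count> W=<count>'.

Answer: B=5 W=6

Derivation:
-- B to move --
(1,3): no bracket -> illegal
(1,4): flips 2 -> legal
(1,5): flips 1 -> legal
(2,5): flips 2 -> legal
(3,5): flips 1 -> legal
(4,5): flips 1 -> legal
B mobility = 5
-- W to move --
(1,2): flips 1 -> legal
(1,3): no bracket -> illegal
(1,4): no bracket -> illegal
(2,2): flips 1 -> legal
(3,2): flips 1 -> legal
(3,5): no bracket -> illegal
(4,2): flips 1 -> legal
(4,5): no bracket -> illegal
(4,6): no bracket -> illegal
(5,2): flips 1 -> legal
(5,3): no bracket -> illegal
(5,4): flips 1 -> legal
(5,6): no bracket -> illegal
(6,4): no bracket -> illegal
(6,5): no bracket -> illegal
(6,6): no bracket -> illegal
W mobility = 6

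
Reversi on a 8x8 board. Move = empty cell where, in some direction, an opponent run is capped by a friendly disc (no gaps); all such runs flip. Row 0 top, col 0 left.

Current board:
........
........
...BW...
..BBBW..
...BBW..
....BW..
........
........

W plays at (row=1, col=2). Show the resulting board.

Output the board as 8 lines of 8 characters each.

Answer: ........
..W.....
...WW...
..BBWW..
...BBW..
....BW..
........
........

Derivation:
Place W at (1,2); scan 8 dirs for brackets.
Dir NW: first cell '.' (not opp) -> no flip
Dir N: first cell '.' (not opp) -> no flip
Dir NE: first cell '.' (not opp) -> no flip
Dir W: first cell '.' (not opp) -> no flip
Dir E: first cell '.' (not opp) -> no flip
Dir SW: first cell '.' (not opp) -> no flip
Dir S: first cell '.' (not opp) -> no flip
Dir SE: opp run (2,3) (3,4) capped by W -> flip
All flips: (2,3) (3,4)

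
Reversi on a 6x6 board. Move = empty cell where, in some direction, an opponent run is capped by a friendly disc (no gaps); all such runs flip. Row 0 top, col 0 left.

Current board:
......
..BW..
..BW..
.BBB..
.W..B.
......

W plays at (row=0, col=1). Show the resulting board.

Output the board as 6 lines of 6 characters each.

Answer: .W....
..WW..
..BW..
.BBB..
.W..B.
......

Derivation:
Place W at (0,1); scan 8 dirs for brackets.
Dir NW: edge -> no flip
Dir N: edge -> no flip
Dir NE: edge -> no flip
Dir W: first cell '.' (not opp) -> no flip
Dir E: first cell '.' (not opp) -> no flip
Dir SW: first cell '.' (not opp) -> no flip
Dir S: first cell '.' (not opp) -> no flip
Dir SE: opp run (1,2) capped by W -> flip
All flips: (1,2)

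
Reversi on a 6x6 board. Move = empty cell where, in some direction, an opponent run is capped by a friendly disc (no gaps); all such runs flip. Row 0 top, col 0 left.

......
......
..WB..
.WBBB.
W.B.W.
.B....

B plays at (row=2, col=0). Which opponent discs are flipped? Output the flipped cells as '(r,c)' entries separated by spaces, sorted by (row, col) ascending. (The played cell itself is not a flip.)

Answer: (3,1)

Derivation:
Dir NW: edge -> no flip
Dir N: first cell '.' (not opp) -> no flip
Dir NE: first cell '.' (not opp) -> no flip
Dir W: edge -> no flip
Dir E: first cell '.' (not opp) -> no flip
Dir SW: edge -> no flip
Dir S: first cell '.' (not opp) -> no flip
Dir SE: opp run (3,1) capped by B -> flip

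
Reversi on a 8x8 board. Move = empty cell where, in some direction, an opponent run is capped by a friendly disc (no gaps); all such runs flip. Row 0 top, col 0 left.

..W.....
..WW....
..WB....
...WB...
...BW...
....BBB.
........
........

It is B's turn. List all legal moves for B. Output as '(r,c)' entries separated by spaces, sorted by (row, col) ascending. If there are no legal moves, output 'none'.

(0,1): flips 1 -> legal
(0,3): flips 1 -> legal
(0,4): no bracket -> illegal
(1,1): flips 3 -> legal
(1,4): no bracket -> illegal
(2,1): flips 1 -> legal
(2,4): no bracket -> illegal
(3,1): no bracket -> illegal
(3,2): flips 1 -> legal
(3,5): no bracket -> illegal
(4,2): no bracket -> illegal
(4,5): flips 1 -> legal
(5,3): no bracket -> illegal

Answer: (0,1) (0,3) (1,1) (2,1) (3,2) (4,5)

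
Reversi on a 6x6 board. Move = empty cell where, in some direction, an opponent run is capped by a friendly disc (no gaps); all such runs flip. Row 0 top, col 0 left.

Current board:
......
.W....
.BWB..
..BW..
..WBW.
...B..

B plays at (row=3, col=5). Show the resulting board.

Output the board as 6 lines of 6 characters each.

Answer: ......
.W....
.BWB..
..BW.B
..WBB.
...B..

Derivation:
Place B at (3,5); scan 8 dirs for brackets.
Dir NW: first cell '.' (not opp) -> no flip
Dir N: first cell '.' (not opp) -> no flip
Dir NE: edge -> no flip
Dir W: first cell '.' (not opp) -> no flip
Dir E: edge -> no flip
Dir SW: opp run (4,4) capped by B -> flip
Dir S: first cell '.' (not opp) -> no flip
Dir SE: edge -> no flip
All flips: (4,4)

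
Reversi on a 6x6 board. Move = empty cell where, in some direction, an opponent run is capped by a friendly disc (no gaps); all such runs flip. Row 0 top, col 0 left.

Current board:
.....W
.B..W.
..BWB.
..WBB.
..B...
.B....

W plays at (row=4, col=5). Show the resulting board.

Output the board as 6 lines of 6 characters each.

Answer: .....W
.B..W.
..BWB.
..WBW.
..B..W
.B....

Derivation:
Place W at (4,5); scan 8 dirs for brackets.
Dir NW: opp run (3,4) capped by W -> flip
Dir N: first cell '.' (not opp) -> no flip
Dir NE: edge -> no flip
Dir W: first cell '.' (not opp) -> no flip
Dir E: edge -> no flip
Dir SW: first cell '.' (not opp) -> no flip
Dir S: first cell '.' (not opp) -> no flip
Dir SE: edge -> no flip
All flips: (3,4)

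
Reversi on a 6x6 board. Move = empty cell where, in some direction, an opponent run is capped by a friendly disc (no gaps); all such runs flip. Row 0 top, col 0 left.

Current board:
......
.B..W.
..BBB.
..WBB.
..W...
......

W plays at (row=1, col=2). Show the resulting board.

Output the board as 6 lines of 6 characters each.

Place W at (1,2); scan 8 dirs for brackets.
Dir NW: first cell '.' (not opp) -> no flip
Dir N: first cell '.' (not opp) -> no flip
Dir NE: first cell '.' (not opp) -> no flip
Dir W: opp run (1,1), next='.' -> no flip
Dir E: first cell '.' (not opp) -> no flip
Dir SW: first cell '.' (not opp) -> no flip
Dir S: opp run (2,2) capped by W -> flip
Dir SE: opp run (2,3) (3,4), next='.' -> no flip
All flips: (2,2)

Answer: ......
.BW.W.
..WBB.
..WBB.
..W...
......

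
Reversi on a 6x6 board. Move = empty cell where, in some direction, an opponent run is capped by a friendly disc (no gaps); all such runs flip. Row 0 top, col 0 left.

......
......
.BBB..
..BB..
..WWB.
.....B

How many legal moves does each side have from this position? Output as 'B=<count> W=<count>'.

Answer: B=5 W=5

Derivation:
-- B to move --
(3,1): no bracket -> illegal
(3,4): no bracket -> illegal
(4,1): flips 2 -> legal
(5,1): flips 1 -> legal
(5,2): flips 1 -> legal
(5,3): flips 1 -> legal
(5,4): flips 1 -> legal
B mobility = 5
-- W to move --
(1,0): flips 2 -> legal
(1,1): no bracket -> illegal
(1,2): flips 2 -> legal
(1,3): flips 2 -> legal
(1,4): no bracket -> illegal
(2,0): no bracket -> illegal
(2,4): flips 1 -> legal
(3,0): no bracket -> illegal
(3,1): no bracket -> illegal
(3,4): no bracket -> illegal
(3,5): no bracket -> illegal
(4,1): no bracket -> illegal
(4,5): flips 1 -> legal
(5,3): no bracket -> illegal
(5,4): no bracket -> illegal
W mobility = 5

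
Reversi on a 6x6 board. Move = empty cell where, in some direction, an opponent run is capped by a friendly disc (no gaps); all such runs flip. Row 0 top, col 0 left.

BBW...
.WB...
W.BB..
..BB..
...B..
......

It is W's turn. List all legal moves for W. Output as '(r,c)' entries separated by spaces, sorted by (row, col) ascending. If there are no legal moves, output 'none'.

(0,3): no bracket -> illegal
(1,0): no bracket -> illegal
(1,3): flips 1 -> legal
(1,4): no bracket -> illegal
(2,1): no bracket -> illegal
(2,4): no bracket -> illegal
(3,1): no bracket -> illegal
(3,4): no bracket -> illegal
(4,1): no bracket -> illegal
(4,2): flips 3 -> legal
(4,4): flips 2 -> legal
(5,2): no bracket -> illegal
(5,3): no bracket -> illegal
(5,4): no bracket -> illegal

Answer: (1,3) (4,2) (4,4)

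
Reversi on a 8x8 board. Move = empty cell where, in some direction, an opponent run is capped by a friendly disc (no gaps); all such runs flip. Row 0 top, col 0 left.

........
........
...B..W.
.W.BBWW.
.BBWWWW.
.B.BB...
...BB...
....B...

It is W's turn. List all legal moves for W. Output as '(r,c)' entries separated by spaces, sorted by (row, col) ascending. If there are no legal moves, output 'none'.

(1,2): flips 2 -> legal
(1,3): flips 2 -> legal
(1,4): no bracket -> illegal
(2,2): flips 1 -> legal
(2,4): flips 1 -> legal
(2,5): flips 1 -> legal
(3,0): no bracket -> illegal
(3,2): flips 2 -> legal
(4,0): flips 2 -> legal
(5,0): no bracket -> illegal
(5,2): no bracket -> illegal
(5,5): no bracket -> illegal
(6,0): no bracket -> illegal
(6,1): flips 2 -> legal
(6,2): flips 1 -> legal
(6,5): flips 1 -> legal
(7,2): flips 2 -> legal
(7,3): flips 2 -> legal
(7,5): flips 3 -> legal

Answer: (1,2) (1,3) (2,2) (2,4) (2,5) (3,2) (4,0) (6,1) (6,2) (6,5) (7,2) (7,3) (7,5)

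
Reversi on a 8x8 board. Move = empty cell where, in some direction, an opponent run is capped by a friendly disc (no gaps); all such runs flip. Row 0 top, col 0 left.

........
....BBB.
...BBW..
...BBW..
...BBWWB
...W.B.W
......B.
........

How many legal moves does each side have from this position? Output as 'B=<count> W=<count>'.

Answer: B=7 W=13

Derivation:
-- B to move --
(2,6): flips 2 -> legal
(3,6): flips 2 -> legal
(3,7): flips 1 -> legal
(4,2): no bracket -> illegal
(5,2): no bracket -> illegal
(5,4): no bracket -> illegal
(5,6): flips 1 -> legal
(6,2): flips 1 -> legal
(6,3): flips 1 -> legal
(6,4): no bracket -> illegal
(6,7): flips 1 -> legal
B mobility = 7
-- W to move --
(0,3): flips 1 -> legal
(0,4): no bracket -> illegal
(0,5): flips 1 -> legal
(0,6): no bracket -> illegal
(0,7): flips 1 -> legal
(1,2): flips 2 -> legal
(1,3): flips 4 -> legal
(1,7): no bracket -> illegal
(2,2): flips 2 -> legal
(2,6): no bracket -> illegal
(2,7): no bracket -> illegal
(3,2): flips 2 -> legal
(3,6): no bracket -> illegal
(3,7): flips 1 -> legal
(4,2): flips 2 -> legal
(5,2): flips 2 -> legal
(5,4): no bracket -> illegal
(5,6): no bracket -> illegal
(6,4): flips 1 -> legal
(6,5): flips 1 -> legal
(6,7): no bracket -> illegal
(7,5): flips 1 -> legal
(7,6): no bracket -> illegal
(7,7): no bracket -> illegal
W mobility = 13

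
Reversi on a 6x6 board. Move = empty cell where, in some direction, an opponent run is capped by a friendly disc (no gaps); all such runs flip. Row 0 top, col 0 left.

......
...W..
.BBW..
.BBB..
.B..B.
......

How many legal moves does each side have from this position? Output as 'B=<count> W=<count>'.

-- B to move --
(0,2): no bracket -> illegal
(0,3): flips 2 -> legal
(0,4): flips 1 -> legal
(1,2): no bracket -> illegal
(1,4): flips 1 -> legal
(2,4): flips 1 -> legal
(3,4): no bracket -> illegal
B mobility = 4
-- W to move --
(1,0): no bracket -> illegal
(1,1): no bracket -> illegal
(1,2): no bracket -> illegal
(2,0): flips 2 -> legal
(2,4): no bracket -> illegal
(3,0): no bracket -> illegal
(3,4): no bracket -> illegal
(3,5): no bracket -> illegal
(4,0): flips 2 -> legal
(4,2): no bracket -> illegal
(4,3): flips 1 -> legal
(4,5): no bracket -> illegal
(5,0): flips 2 -> legal
(5,1): no bracket -> illegal
(5,2): no bracket -> illegal
(5,3): no bracket -> illegal
(5,4): no bracket -> illegal
(5,5): no bracket -> illegal
W mobility = 4

Answer: B=4 W=4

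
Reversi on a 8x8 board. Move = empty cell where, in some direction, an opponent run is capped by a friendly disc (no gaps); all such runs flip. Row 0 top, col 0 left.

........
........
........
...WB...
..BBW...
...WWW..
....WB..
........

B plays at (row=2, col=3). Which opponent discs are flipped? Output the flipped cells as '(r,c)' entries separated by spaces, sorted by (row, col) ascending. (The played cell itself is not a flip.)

Dir NW: first cell '.' (not opp) -> no flip
Dir N: first cell '.' (not opp) -> no flip
Dir NE: first cell '.' (not opp) -> no flip
Dir W: first cell '.' (not opp) -> no flip
Dir E: first cell '.' (not opp) -> no flip
Dir SW: first cell '.' (not opp) -> no flip
Dir S: opp run (3,3) capped by B -> flip
Dir SE: first cell 'B' (not opp) -> no flip

Answer: (3,3)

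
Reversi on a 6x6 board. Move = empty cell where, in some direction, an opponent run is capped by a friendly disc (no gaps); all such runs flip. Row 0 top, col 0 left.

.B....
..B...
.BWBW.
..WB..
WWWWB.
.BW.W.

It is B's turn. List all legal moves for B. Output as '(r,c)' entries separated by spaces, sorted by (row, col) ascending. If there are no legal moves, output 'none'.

Answer: (1,1) (1,5) (2,5) (3,1) (5,0) (5,3)

Derivation:
(1,1): flips 1 -> legal
(1,3): no bracket -> illegal
(1,4): no bracket -> illegal
(1,5): flips 1 -> legal
(2,5): flips 1 -> legal
(3,0): no bracket -> illegal
(3,1): flips 2 -> legal
(3,4): no bracket -> illegal
(3,5): no bracket -> illegal
(4,5): no bracket -> illegal
(5,0): flips 2 -> legal
(5,3): flips 2 -> legal
(5,5): no bracket -> illegal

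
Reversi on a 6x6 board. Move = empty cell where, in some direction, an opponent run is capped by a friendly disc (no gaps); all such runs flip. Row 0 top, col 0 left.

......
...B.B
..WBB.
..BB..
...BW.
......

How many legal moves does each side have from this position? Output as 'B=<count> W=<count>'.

-- B to move --
(1,1): flips 1 -> legal
(1,2): flips 1 -> legal
(2,1): flips 1 -> legal
(3,1): flips 1 -> legal
(3,4): no bracket -> illegal
(3,5): no bracket -> illegal
(4,5): flips 1 -> legal
(5,3): no bracket -> illegal
(5,4): no bracket -> illegal
(5,5): flips 1 -> legal
B mobility = 6
-- W to move --
(0,2): no bracket -> illegal
(0,3): no bracket -> illegal
(0,4): flips 1 -> legal
(0,5): no bracket -> illegal
(1,2): no bracket -> illegal
(1,4): no bracket -> illegal
(2,1): no bracket -> illegal
(2,5): flips 2 -> legal
(3,1): no bracket -> illegal
(3,4): no bracket -> illegal
(3,5): no bracket -> illegal
(4,1): no bracket -> illegal
(4,2): flips 2 -> legal
(5,2): no bracket -> illegal
(5,3): no bracket -> illegal
(5,4): no bracket -> illegal
W mobility = 3

Answer: B=6 W=3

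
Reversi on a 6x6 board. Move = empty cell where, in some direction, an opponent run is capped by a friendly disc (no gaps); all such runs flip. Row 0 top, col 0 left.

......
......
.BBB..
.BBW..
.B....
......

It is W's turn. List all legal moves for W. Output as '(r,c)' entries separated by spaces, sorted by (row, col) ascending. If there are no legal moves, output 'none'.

(1,0): no bracket -> illegal
(1,1): flips 1 -> legal
(1,2): no bracket -> illegal
(1,3): flips 1 -> legal
(1,4): no bracket -> illegal
(2,0): no bracket -> illegal
(2,4): no bracket -> illegal
(3,0): flips 2 -> legal
(3,4): no bracket -> illegal
(4,0): no bracket -> illegal
(4,2): no bracket -> illegal
(4,3): no bracket -> illegal
(5,0): no bracket -> illegal
(5,1): no bracket -> illegal
(5,2): no bracket -> illegal

Answer: (1,1) (1,3) (3,0)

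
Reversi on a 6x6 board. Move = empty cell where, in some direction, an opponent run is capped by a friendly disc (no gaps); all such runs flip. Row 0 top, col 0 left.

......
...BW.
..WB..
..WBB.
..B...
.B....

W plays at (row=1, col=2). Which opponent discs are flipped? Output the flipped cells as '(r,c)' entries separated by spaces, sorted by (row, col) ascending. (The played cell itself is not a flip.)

Answer: (1,3)

Derivation:
Dir NW: first cell '.' (not opp) -> no flip
Dir N: first cell '.' (not opp) -> no flip
Dir NE: first cell '.' (not opp) -> no flip
Dir W: first cell '.' (not opp) -> no flip
Dir E: opp run (1,3) capped by W -> flip
Dir SW: first cell '.' (not opp) -> no flip
Dir S: first cell 'W' (not opp) -> no flip
Dir SE: opp run (2,3) (3,4), next='.' -> no flip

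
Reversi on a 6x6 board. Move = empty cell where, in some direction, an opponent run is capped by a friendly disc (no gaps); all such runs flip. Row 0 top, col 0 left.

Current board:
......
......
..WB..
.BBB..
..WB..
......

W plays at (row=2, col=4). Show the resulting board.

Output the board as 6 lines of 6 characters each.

Place W at (2,4); scan 8 dirs for brackets.
Dir NW: first cell '.' (not opp) -> no flip
Dir N: first cell '.' (not opp) -> no flip
Dir NE: first cell '.' (not opp) -> no flip
Dir W: opp run (2,3) capped by W -> flip
Dir E: first cell '.' (not opp) -> no flip
Dir SW: opp run (3,3) capped by W -> flip
Dir S: first cell '.' (not opp) -> no flip
Dir SE: first cell '.' (not opp) -> no flip
All flips: (2,3) (3,3)

Answer: ......
......
..WWW.
.BBW..
..WB..
......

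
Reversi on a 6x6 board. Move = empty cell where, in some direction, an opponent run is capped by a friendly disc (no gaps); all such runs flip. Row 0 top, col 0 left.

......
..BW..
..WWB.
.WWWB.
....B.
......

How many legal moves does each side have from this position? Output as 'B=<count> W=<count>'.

-- B to move --
(0,2): flips 1 -> legal
(0,3): no bracket -> illegal
(0,4): no bracket -> illegal
(1,1): flips 2 -> legal
(1,4): flips 1 -> legal
(2,0): no bracket -> illegal
(2,1): flips 2 -> legal
(3,0): flips 3 -> legal
(4,0): no bracket -> illegal
(4,1): no bracket -> illegal
(4,2): flips 3 -> legal
(4,3): no bracket -> illegal
B mobility = 6
-- W to move --
(0,1): flips 1 -> legal
(0,2): flips 1 -> legal
(0,3): no bracket -> illegal
(1,1): flips 1 -> legal
(1,4): no bracket -> illegal
(1,5): flips 1 -> legal
(2,1): no bracket -> illegal
(2,5): flips 1 -> legal
(3,5): flips 2 -> legal
(4,3): no bracket -> illegal
(4,5): flips 1 -> legal
(5,3): no bracket -> illegal
(5,4): no bracket -> illegal
(5,5): flips 1 -> legal
W mobility = 8

Answer: B=6 W=8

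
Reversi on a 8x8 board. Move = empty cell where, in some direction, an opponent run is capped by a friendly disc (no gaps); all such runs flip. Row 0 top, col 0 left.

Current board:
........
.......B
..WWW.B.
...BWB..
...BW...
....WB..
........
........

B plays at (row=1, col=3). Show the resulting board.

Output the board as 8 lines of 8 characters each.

Place B at (1,3); scan 8 dirs for brackets.
Dir NW: first cell '.' (not opp) -> no flip
Dir N: first cell '.' (not opp) -> no flip
Dir NE: first cell '.' (not opp) -> no flip
Dir W: first cell '.' (not opp) -> no flip
Dir E: first cell '.' (not opp) -> no flip
Dir SW: opp run (2,2), next='.' -> no flip
Dir S: opp run (2,3) capped by B -> flip
Dir SE: opp run (2,4) capped by B -> flip
All flips: (2,3) (2,4)

Answer: ........
...B...B
..WBB.B.
...BWB..
...BW...
....WB..
........
........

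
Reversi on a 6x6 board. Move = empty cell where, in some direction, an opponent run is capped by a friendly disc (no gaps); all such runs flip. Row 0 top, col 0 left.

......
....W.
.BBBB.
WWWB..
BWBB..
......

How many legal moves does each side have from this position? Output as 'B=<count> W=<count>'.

-- B to move --
(0,3): no bracket -> illegal
(0,4): flips 1 -> legal
(0,5): flips 1 -> legal
(1,3): no bracket -> illegal
(1,5): no bracket -> illegal
(2,0): flips 2 -> legal
(2,5): no bracket -> illegal
(5,0): flips 2 -> legal
(5,1): flips 2 -> legal
(5,2): no bracket -> illegal
B mobility = 5
-- W to move --
(1,0): flips 1 -> legal
(1,1): flips 1 -> legal
(1,2): flips 2 -> legal
(1,3): flips 1 -> legal
(1,5): no bracket -> illegal
(2,0): no bracket -> illegal
(2,5): no bracket -> illegal
(3,4): flips 2 -> legal
(3,5): no bracket -> illegal
(4,4): flips 2 -> legal
(5,0): flips 1 -> legal
(5,1): no bracket -> illegal
(5,2): flips 1 -> legal
(5,3): flips 1 -> legal
(5,4): flips 1 -> legal
W mobility = 10

Answer: B=5 W=10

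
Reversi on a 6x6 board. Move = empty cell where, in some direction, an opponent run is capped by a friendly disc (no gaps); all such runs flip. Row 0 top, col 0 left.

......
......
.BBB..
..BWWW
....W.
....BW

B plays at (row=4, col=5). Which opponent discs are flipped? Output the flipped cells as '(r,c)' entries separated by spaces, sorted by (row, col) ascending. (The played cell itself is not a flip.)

Answer: (3,4)

Derivation:
Dir NW: opp run (3,4) capped by B -> flip
Dir N: opp run (3,5), next='.' -> no flip
Dir NE: edge -> no flip
Dir W: opp run (4,4), next='.' -> no flip
Dir E: edge -> no flip
Dir SW: first cell 'B' (not opp) -> no flip
Dir S: opp run (5,5), next=edge -> no flip
Dir SE: edge -> no flip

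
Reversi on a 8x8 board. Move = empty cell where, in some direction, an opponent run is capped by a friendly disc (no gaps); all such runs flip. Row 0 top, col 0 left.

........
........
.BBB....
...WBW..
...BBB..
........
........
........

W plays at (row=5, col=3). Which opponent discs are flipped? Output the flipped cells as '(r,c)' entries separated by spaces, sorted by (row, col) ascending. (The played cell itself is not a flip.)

Answer: (4,3) (4,4)

Derivation:
Dir NW: first cell '.' (not opp) -> no flip
Dir N: opp run (4,3) capped by W -> flip
Dir NE: opp run (4,4) capped by W -> flip
Dir W: first cell '.' (not opp) -> no flip
Dir E: first cell '.' (not opp) -> no flip
Dir SW: first cell '.' (not opp) -> no flip
Dir S: first cell '.' (not opp) -> no flip
Dir SE: first cell '.' (not opp) -> no flip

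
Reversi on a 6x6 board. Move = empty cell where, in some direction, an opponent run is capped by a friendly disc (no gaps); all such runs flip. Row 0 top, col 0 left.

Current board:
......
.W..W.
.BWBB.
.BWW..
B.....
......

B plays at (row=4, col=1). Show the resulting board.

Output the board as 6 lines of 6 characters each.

Answer: ......
.W..W.
.BWBB.
.BBW..
BB....
......

Derivation:
Place B at (4,1); scan 8 dirs for brackets.
Dir NW: first cell '.' (not opp) -> no flip
Dir N: first cell 'B' (not opp) -> no flip
Dir NE: opp run (3,2) capped by B -> flip
Dir W: first cell 'B' (not opp) -> no flip
Dir E: first cell '.' (not opp) -> no flip
Dir SW: first cell '.' (not opp) -> no flip
Dir S: first cell '.' (not opp) -> no flip
Dir SE: first cell '.' (not opp) -> no flip
All flips: (3,2)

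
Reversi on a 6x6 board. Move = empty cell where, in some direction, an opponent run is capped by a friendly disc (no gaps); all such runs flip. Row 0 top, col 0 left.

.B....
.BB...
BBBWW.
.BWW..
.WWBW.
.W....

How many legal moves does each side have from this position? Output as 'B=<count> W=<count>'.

Answer: B=8 W=6

Derivation:
-- B to move --
(1,3): flips 2 -> legal
(1,4): no bracket -> illegal
(1,5): no bracket -> illegal
(2,5): flips 2 -> legal
(3,0): no bracket -> illegal
(3,4): flips 3 -> legal
(3,5): no bracket -> illegal
(4,0): flips 2 -> legal
(4,5): flips 1 -> legal
(5,0): no bracket -> illegal
(5,2): flips 2 -> legal
(5,3): flips 1 -> legal
(5,4): no bracket -> illegal
(5,5): flips 2 -> legal
B mobility = 8
-- W to move --
(0,0): flips 2 -> legal
(0,2): flips 2 -> legal
(0,3): no bracket -> illegal
(1,0): flips 1 -> legal
(1,3): no bracket -> illegal
(3,0): flips 1 -> legal
(3,4): no bracket -> illegal
(4,0): no bracket -> illegal
(5,2): no bracket -> illegal
(5,3): flips 1 -> legal
(5,4): flips 1 -> legal
W mobility = 6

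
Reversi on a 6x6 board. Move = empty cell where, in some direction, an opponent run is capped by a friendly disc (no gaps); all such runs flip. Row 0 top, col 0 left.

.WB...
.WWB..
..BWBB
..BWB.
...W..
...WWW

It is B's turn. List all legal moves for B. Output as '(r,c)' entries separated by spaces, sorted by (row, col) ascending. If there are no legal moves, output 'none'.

Answer: (0,0) (1,0) (1,4) (2,0) (4,2) (4,4) (5,2)

Derivation:
(0,0): flips 2 -> legal
(0,3): no bracket -> illegal
(1,0): flips 2 -> legal
(1,4): flips 1 -> legal
(2,0): flips 1 -> legal
(2,1): no bracket -> illegal
(4,2): flips 1 -> legal
(4,4): flips 1 -> legal
(4,5): no bracket -> illegal
(5,2): flips 1 -> legal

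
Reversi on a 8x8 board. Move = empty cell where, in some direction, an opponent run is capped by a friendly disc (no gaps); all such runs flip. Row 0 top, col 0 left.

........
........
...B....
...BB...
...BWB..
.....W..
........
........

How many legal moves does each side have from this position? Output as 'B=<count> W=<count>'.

Answer: B=3 W=5

Derivation:
-- B to move --
(3,5): no bracket -> illegal
(4,6): no bracket -> illegal
(5,3): no bracket -> illegal
(5,4): flips 1 -> legal
(5,6): no bracket -> illegal
(6,4): no bracket -> illegal
(6,5): flips 1 -> legal
(6,6): flips 2 -> legal
B mobility = 3
-- W to move --
(1,2): no bracket -> illegal
(1,3): no bracket -> illegal
(1,4): no bracket -> illegal
(2,2): flips 1 -> legal
(2,4): flips 1 -> legal
(2,5): no bracket -> illegal
(3,2): no bracket -> illegal
(3,5): flips 1 -> legal
(3,6): no bracket -> illegal
(4,2): flips 1 -> legal
(4,6): flips 1 -> legal
(5,2): no bracket -> illegal
(5,3): no bracket -> illegal
(5,4): no bracket -> illegal
(5,6): no bracket -> illegal
W mobility = 5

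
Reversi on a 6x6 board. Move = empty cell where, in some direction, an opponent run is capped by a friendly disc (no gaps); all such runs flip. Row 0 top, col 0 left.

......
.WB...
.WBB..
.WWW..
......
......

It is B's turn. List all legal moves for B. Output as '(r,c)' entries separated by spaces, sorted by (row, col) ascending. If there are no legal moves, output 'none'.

Answer: (0,0) (1,0) (2,0) (3,0) (4,0) (4,1) (4,2) (4,3) (4,4)

Derivation:
(0,0): flips 1 -> legal
(0,1): no bracket -> illegal
(0,2): no bracket -> illegal
(1,0): flips 1 -> legal
(2,0): flips 1 -> legal
(2,4): no bracket -> illegal
(3,0): flips 1 -> legal
(3,4): no bracket -> illegal
(4,0): flips 1 -> legal
(4,1): flips 1 -> legal
(4,2): flips 1 -> legal
(4,3): flips 1 -> legal
(4,4): flips 1 -> legal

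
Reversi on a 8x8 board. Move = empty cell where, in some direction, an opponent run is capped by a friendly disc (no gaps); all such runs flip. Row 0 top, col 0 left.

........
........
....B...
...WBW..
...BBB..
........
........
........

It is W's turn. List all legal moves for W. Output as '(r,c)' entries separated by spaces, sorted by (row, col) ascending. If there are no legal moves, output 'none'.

(1,3): flips 1 -> legal
(1,4): no bracket -> illegal
(1,5): flips 1 -> legal
(2,3): no bracket -> illegal
(2,5): no bracket -> illegal
(3,2): no bracket -> illegal
(3,6): no bracket -> illegal
(4,2): no bracket -> illegal
(4,6): no bracket -> illegal
(5,2): no bracket -> illegal
(5,3): flips 2 -> legal
(5,4): no bracket -> illegal
(5,5): flips 2 -> legal
(5,6): no bracket -> illegal

Answer: (1,3) (1,5) (5,3) (5,5)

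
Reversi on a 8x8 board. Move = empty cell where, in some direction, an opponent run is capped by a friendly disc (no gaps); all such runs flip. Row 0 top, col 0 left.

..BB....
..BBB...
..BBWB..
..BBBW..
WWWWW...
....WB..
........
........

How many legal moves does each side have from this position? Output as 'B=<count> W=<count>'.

Answer: B=10 W=10

Derivation:
-- B to move --
(1,5): flips 1 -> legal
(2,6): no bracket -> illegal
(3,0): no bracket -> illegal
(3,1): no bracket -> illegal
(3,6): flips 1 -> legal
(4,5): flips 1 -> legal
(4,6): flips 2 -> legal
(5,0): flips 1 -> legal
(5,1): flips 1 -> legal
(5,2): flips 2 -> legal
(5,3): flips 2 -> legal
(6,3): no bracket -> illegal
(6,4): flips 2 -> legal
(6,5): flips 2 -> legal
B mobility = 10
-- W to move --
(0,1): no bracket -> illegal
(0,4): flips 1 -> legal
(0,5): flips 3 -> legal
(1,1): flips 2 -> legal
(1,5): flips 1 -> legal
(1,6): flips 2 -> legal
(2,1): flips 3 -> legal
(2,6): flips 1 -> legal
(3,1): flips 3 -> legal
(3,6): no bracket -> illegal
(4,5): no bracket -> illegal
(4,6): no bracket -> illegal
(5,6): flips 1 -> legal
(6,4): no bracket -> illegal
(6,5): no bracket -> illegal
(6,6): flips 1 -> legal
W mobility = 10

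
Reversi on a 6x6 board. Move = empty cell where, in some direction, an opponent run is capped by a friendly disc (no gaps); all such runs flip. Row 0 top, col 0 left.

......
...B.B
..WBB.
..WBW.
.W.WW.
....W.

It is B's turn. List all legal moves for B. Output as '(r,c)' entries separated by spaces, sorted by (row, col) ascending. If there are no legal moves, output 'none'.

Answer: (1,1) (2,1) (3,1) (3,5) (4,5) (5,0) (5,3) (5,5)

Derivation:
(1,1): flips 1 -> legal
(1,2): no bracket -> illegal
(2,1): flips 1 -> legal
(2,5): no bracket -> illegal
(3,0): no bracket -> illegal
(3,1): flips 2 -> legal
(3,5): flips 1 -> legal
(4,0): no bracket -> illegal
(4,2): no bracket -> illegal
(4,5): flips 1 -> legal
(5,0): flips 2 -> legal
(5,1): no bracket -> illegal
(5,2): no bracket -> illegal
(5,3): flips 1 -> legal
(5,5): flips 1 -> legal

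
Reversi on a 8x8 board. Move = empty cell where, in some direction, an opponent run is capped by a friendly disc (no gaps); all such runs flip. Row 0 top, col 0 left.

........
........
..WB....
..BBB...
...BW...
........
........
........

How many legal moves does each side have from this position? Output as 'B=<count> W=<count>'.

Answer: B=6 W=2

Derivation:
-- B to move --
(1,1): flips 1 -> legal
(1,2): flips 1 -> legal
(1,3): no bracket -> illegal
(2,1): flips 1 -> legal
(3,1): no bracket -> illegal
(3,5): no bracket -> illegal
(4,5): flips 1 -> legal
(5,3): no bracket -> illegal
(5,4): flips 1 -> legal
(5,5): flips 1 -> legal
B mobility = 6
-- W to move --
(1,2): no bracket -> illegal
(1,3): no bracket -> illegal
(1,4): no bracket -> illegal
(2,1): no bracket -> illegal
(2,4): flips 2 -> legal
(2,5): no bracket -> illegal
(3,1): no bracket -> illegal
(3,5): no bracket -> illegal
(4,1): no bracket -> illegal
(4,2): flips 2 -> legal
(4,5): no bracket -> illegal
(5,2): no bracket -> illegal
(5,3): no bracket -> illegal
(5,4): no bracket -> illegal
W mobility = 2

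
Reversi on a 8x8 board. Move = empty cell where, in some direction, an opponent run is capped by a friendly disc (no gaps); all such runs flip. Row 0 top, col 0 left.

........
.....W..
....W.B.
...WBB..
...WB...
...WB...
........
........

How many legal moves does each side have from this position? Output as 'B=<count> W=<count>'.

Answer: B=8 W=9

Derivation:
-- B to move --
(0,4): flips 1 -> legal
(0,5): no bracket -> illegal
(0,6): no bracket -> illegal
(1,3): flips 1 -> legal
(1,4): flips 1 -> legal
(1,6): no bracket -> illegal
(2,2): flips 1 -> legal
(2,3): no bracket -> illegal
(2,5): no bracket -> illegal
(3,2): flips 2 -> legal
(4,2): flips 1 -> legal
(5,2): flips 2 -> legal
(6,2): flips 1 -> legal
(6,3): no bracket -> illegal
(6,4): no bracket -> illegal
B mobility = 8
-- W to move --
(1,6): no bracket -> illegal
(1,7): flips 3 -> legal
(2,3): no bracket -> illegal
(2,5): flips 1 -> legal
(2,7): no bracket -> illegal
(3,6): flips 2 -> legal
(3,7): flips 1 -> legal
(4,5): flips 1 -> legal
(4,6): flips 1 -> legal
(5,5): flips 2 -> legal
(6,3): no bracket -> illegal
(6,4): flips 3 -> legal
(6,5): flips 1 -> legal
W mobility = 9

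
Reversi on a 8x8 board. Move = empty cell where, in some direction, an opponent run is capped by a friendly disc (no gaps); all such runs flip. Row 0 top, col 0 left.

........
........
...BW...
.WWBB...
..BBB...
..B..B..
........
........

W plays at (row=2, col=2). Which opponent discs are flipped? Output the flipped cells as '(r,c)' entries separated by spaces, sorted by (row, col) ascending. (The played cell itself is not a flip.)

Dir NW: first cell '.' (not opp) -> no flip
Dir N: first cell '.' (not opp) -> no flip
Dir NE: first cell '.' (not opp) -> no flip
Dir W: first cell '.' (not opp) -> no flip
Dir E: opp run (2,3) capped by W -> flip
Dir SW: first cell 'W' (not opp) -> no flip
Dir S: first cell 'W' (not opp) -> no flip
Dir SE: opp run (3,3) (4,4) (5,5), next='.' -> no flip

Answer: (2,3)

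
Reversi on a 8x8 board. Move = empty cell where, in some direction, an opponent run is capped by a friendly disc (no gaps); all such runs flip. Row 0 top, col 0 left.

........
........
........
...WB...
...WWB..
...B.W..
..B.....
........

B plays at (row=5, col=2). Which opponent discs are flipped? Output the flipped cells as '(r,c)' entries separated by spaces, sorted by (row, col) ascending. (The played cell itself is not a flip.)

Answer: (4,3)

Derivation:
Dir NW: first cell '.' (not opp) -> no flip
Dir N: first cell '.' (not opp) -> no flip
Dir NE: opp run (4,3) capped by B -> flip
Dir W: first cell '.' (not opp) -> no flip
Dir E: first cell 'B' (not opp) -> no flip
Dir SW: first cell '.' (not opp) -> no flip
Dir S: first cell 'B' (not opp) -> no flip
Dir SE: first cell '.' (not opp) -> no flip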